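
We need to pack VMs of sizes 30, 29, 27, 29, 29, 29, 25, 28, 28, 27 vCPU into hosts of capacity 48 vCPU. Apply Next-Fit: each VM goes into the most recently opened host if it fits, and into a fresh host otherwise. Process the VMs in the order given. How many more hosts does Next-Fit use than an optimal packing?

Next-Fit: [30] [29] [27] [29] [29] [29] [25] [28] [28] [27] → 10 hosts.
10 VMs exceed 24 vCPU (half the capacity), and no two of those can share a host, so at least 10 hosts are needed.
So 10 is already optimal.

0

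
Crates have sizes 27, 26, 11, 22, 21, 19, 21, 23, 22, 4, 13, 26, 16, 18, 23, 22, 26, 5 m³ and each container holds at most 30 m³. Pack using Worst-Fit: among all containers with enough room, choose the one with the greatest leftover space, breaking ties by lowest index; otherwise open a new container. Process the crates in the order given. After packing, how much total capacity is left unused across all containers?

Put 27 m³ in container 1; 3 m³ remain.
Put 26 m³ in container 2; 4 m³ remain.
Put 11 m³ in container 3; 19 m³ remain.
Put 22 m³ in container 4; 8 m³ remain.
Put 21 m³ in container 5; 9 m³ remain.
Put 19 m³ in container 3; 0 m³ remain.
Put 21 m³ in container 6; 9 m³ remain.
Put 23 m³ in container 7; 7 m³ remain.
Put 22 m³ in container 8; 8 m³ remain.
Put 4 m³ in container 5; 5 m³ remain.
Put 13 m³ in container 9; 17 m³ remain.
Put 26 m³ in container 10; 4 m³ remain.
Put 16 m³ in container 9; 1 m³ remain.
Put 18 m³ in container 11; 12 m³ remain.
Put 23 m³ in container 12; 7 m³ remain.
Put 22 m³ in container 13; 8 m³ remain.
Put 26 m³ in container 14; 4 m³ remain.
Put 5 m³ in container 11; 7 m³ remain.
14 containers × 30 m³ = 420 m³; used 345 m³; unused 75 m³.

75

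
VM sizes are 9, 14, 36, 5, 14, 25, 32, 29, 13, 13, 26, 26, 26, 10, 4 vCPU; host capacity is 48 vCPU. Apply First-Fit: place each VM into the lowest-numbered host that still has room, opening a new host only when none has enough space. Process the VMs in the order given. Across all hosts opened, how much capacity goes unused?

102

Put 9 vCPU in host 1; 39 vCPU remain.
Put 14 vCPU in host 1; 25 vCPU remain.
Put 36 vCPU in host 2; 12 vCPU remain.
Put 5 vCPU in host 1; 20 vCPU remain.
Put 14 vCPU in host 1; 6 vCPU remain.
Put 25 vCPU in host 3; 23 vCPU remain.
Put 32 vCPU in host 4; 16 vCPU remain.
Put 29 vCPU in host 5; 19 vCPU remain.
Put 13 vCPU in host 3; 10 vCPU remain.
Put 13 vCPU in host 4; 3 vCPU remain.
Put 26 vCPU in host 6; 22 vCPU remain.
Put 26 vCPU in host 7; 22 vCPU remain.
Put 26 vCPU in host 8; 22 vCPU remain.
Put 10 vCPU in host 2; 2 vCPU remain.
Put 4 vCPU in host 1; 2 vCPU remain.
8 hosts × 48 vCPU = 384 vCPU; used 282 vCPU; unused 102 vCPU.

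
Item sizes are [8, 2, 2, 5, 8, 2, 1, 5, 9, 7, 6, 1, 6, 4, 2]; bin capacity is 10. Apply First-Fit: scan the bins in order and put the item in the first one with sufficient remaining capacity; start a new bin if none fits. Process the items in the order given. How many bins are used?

8 bins

8 → bin 1 (remaining 2)
2 → bin 1 (remaining 0)
2 → bin 2 (remaining 8)
5 → bin 2 (remaining 3)
8 → bin 3 (remaining 2)
2 → bin 2 (remaining 1)
1 → bin 2 (remaining 0)
5 → bin 4 (remaining 5)
9 → bin 5 (remaining 1)
7 → bin 6 (remaining 3)
6 → bin 7 (remaining 4)
1 → bin 3 (remaining 1)
6 → bin 8 (remaining 4)
4 → bin 4 (remaining 1)
2 → bin 6 (remaining 1)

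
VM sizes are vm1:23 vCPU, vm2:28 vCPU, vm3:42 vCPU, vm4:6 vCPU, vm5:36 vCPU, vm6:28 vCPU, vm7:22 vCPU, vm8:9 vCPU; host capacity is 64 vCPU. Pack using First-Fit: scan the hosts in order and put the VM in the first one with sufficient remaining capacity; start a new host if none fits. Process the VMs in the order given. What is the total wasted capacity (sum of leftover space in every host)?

62

Put vm1 (23 vCPU) in host 1; 41 vCPU remain.
Put vm2 (28 vCPU) in host 1; 13 vCPU remain.
Put vm3 (42 vCPU) in host 2; 22 vCPU remain.
Put vm4 (6 vCPU) in host 1; 7 vCPU remain.
Put vm5 (36 vCPU) in host 3; 28 vCPU remain.
Put vm6 (28 vCPU) in host 3; 0 vCPU remain.
Put vm7 (22 vCPU) in host 2; 0 vCPU remain.
Put vm8 (9 vCPU) in host 4; 55 vCPU remain.
4 hosts × 64 vCPU = 256 vCPU; used 194 vCPU; unused 62 vCPU.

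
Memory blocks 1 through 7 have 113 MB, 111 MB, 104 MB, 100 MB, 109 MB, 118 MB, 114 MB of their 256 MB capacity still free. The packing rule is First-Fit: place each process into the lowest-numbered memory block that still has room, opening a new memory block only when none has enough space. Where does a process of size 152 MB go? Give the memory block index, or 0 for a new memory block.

0

No memory block has ≥ 152 MB free, so a new memory block is opened.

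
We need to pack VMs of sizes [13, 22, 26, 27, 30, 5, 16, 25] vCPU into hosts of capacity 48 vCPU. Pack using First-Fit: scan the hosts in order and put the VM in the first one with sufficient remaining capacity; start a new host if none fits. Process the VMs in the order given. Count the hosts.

host 1: place 13 vCPU, 35 vCPU left
host 1: place 22 vCPU, 13 vCPU left
host 2: place 26 vCPU, 22 vCPU left
host 3: place 27 vCPU, 21 vCPU left
host 4: place 30 vCPU, 18 vCPU left
host 1: place 5 vCPU, 8 vCPU left
host 2: place 16 vCPU, 6 vCPU left
host 5: place 25 vCPU, 23 vCPU left
Final hosts: [13,22,5] [26,16] [27] [30] [25].

5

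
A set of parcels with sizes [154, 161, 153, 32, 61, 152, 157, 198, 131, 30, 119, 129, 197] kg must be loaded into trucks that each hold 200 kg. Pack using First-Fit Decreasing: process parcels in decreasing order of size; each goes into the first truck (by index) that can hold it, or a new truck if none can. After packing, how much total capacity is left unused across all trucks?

326

Sorted descending: 198, 197, 161, 157, 154, 153, 152, 131, 129, 119, 61, 32, 30.
198 kg → truck 1 (remaining 2 kg)
197 kg → truck 2 (remaining 3 kg)
161 kg → truck 3 (remaining 39 kg)
157 kg → truck 4 (remaining 43 kg)
154 kg → truck 5 (remaining 46 kg)
153 kg → truck 6 (remaining 47 kg)
152 kg → truck 7 (remaining 48 kg)
131 kg → truck 8 (remaining 69 kg)
129 kg → truck 9 (remaining 71 kg)
119 kg → truck 10 (remaining 81 kg)
61 kg → truck 8 (remaining 8 kg)
32 kg → truck 3 (remaining 7 kg)
30 kg → truck 4 (remaining 13 kg)
10 trucks × 200 kg = 2000 kg; used 1674 kg; unused 326 kg.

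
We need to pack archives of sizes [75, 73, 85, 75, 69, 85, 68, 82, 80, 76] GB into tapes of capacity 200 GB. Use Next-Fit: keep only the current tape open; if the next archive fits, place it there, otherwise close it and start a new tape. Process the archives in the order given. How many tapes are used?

tape 1: place 75 GB, 125 GB left
tape 1: place 73 GB, 52 GB left
tape 2: place 85 GB, 115 GB left
tape 2: place 75 GB, 40 GB left
tape 3: place 69 GB, 131 GB left
tape 3: place 85 GB, 46 GB left
tape 4: place 68 GB, 132 GB left
tape 4: place 82 GB, 50 GB left
tape 5: place 80 GB, 120 GB left
tape 5: place 76 GB, 44 GB left
Final tapes: [75,73] [85,75] [69,85] [68,82] [80,76].

5 tapes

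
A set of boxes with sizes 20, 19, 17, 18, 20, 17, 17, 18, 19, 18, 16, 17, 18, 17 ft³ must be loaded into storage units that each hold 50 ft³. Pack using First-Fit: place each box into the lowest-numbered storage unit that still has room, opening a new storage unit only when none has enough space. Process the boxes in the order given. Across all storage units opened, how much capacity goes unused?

20 ft³ → storage unit 1 (remaining 30 ft³)
19 ft³ → storage unit 1 (remaining 11 ft³)
17 ft³ → storage unit 2 (remaining 33 ft³)
18 ft³ → storage unit 2 (remaining 15 ft³)
20 ft³ → storage unit 3 (remaining 30 ft³)
17 ft³ → storage unit 3 (remaining 13 ft³)
17 ft³ → storage unit 4 (remaining 33 ft³)
18 ft³ → storage unit 4 (remaining 15 ft³)
19 ft³ → storage unit 5 (remaining 31 ft³)
18 ft³ → storage unit 5 (remaining 13 ft³)
16 ft³ → storage unit 6 (remaining 34 ft³)
17 ft³ → storage unit 6 (remaining 17 ft³)
18 ft³ → storage unit 7 (remaining 32 ft³)
17 ft³ → storage unit 6 (remaining 0 ft³)
7 storage units × 50 ft³ = 350 ft³; used 251 ft³; unused 99 ft³.

99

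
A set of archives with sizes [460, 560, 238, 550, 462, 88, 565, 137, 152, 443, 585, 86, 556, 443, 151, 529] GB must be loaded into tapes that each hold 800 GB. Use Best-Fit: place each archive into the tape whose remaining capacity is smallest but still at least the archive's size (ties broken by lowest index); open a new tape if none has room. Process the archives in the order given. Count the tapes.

10

460 GB → tape 1 (remaining 340 GB)
560 GB → tape 2 (remaining 240 GB)
238 GB → tape 2 (remaining 2 GB)
550 GB → tape 3 (remaining 250 GB)
462 GB → tape 4 (remaining 338 GB)
88 GB → tape 3 (remaining 162 GB)
565 GB → tape 5 (remaining 235 GB)
137 GB → tape 3 (remaining 25 GB)
152 GB → tape 5 (remaining 83 GB)
443 GB → tape 6 (remaining 357 GB)
585 GB → tape 7 (remaining 215 GB)
86 GB → tape 7 (remaining 129 GB)
556 GB → tape 8 (remaining 244 GB)
443 GB → tape 9 (remaining 357 GB)
151 GB → tape 8 (remaining 93 GB)
529 GB → tape 10 (remaining 271 GB)
Final tapes: [460] [560,238] [550,88,137] [462] [565,152] [443] [585,86] [556,151] [443] [529].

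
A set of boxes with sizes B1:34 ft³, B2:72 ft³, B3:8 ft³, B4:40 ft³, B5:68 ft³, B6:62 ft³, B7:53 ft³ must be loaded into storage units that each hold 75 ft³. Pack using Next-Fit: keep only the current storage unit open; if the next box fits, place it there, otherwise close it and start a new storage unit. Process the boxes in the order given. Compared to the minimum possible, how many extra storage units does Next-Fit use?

Next-Fit: [34] [72] [8,40] [68] [62] [53] → 6 storage units.
Total size 337 ft³; any packing needs at least ⌈337/75⌉ = 5 storage units.
An optimal packing achieves that bound: [72] [68] [62,8] [53] [40,34] → 5 storage units.
Excess: 6 − 5 = 1.

1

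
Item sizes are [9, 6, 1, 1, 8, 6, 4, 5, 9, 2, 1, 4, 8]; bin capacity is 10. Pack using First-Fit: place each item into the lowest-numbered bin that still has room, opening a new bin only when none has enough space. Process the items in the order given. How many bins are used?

7 bins

Put 9 in bin 1; 1 remain.
Put 6 in bin 2; 4 remain.
Put 1 in bin 1; 0 remain.
Put 1 in bin 2; 3 remain.
Put 8 in bin 3; 2 remain.
Put 6 in bin 4; 4 remain.
Put 4 in bin 4; 0 remain.
Put 5 in bin 5; 5 remain.
Put 9 in bin 6; 1 remain.
Put 2 in bin 2; 1 remain.
Put 1 in bin 2; 0 remain.
Put 4 in bin 5; 1 remain.
Put 8 in bin 7; 2 remain.
Final bins: [9,1] [6,1,2,1] [8] [6,4] [5,4] [9] [8].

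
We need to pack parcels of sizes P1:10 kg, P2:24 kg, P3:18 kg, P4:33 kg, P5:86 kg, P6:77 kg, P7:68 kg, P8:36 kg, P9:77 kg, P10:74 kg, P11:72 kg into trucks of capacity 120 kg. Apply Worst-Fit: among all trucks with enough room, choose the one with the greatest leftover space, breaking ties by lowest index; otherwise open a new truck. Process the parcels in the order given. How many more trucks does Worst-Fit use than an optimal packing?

1

Worst-Fit: [10,24,18,33] [86] [77] [68,36] [77] [74] [72] → 7 trucks.
6 parcels exceed 60 kg (half the capacity), and no two of those can share a truck, so at least 6 trucks are needed.
An optimal packing achieves that bound: [86,33] [77,36] [77,24,18] [74,10] [72] [68] → 6 trucks.
Excess: 7 − 6 = 1.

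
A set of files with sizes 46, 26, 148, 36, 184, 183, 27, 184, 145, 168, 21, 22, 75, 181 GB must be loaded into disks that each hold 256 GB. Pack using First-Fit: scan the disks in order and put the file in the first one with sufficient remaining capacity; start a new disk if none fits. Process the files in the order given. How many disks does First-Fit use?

7

46 GB → disk 1 (remaining 210 GB)
26 GB → disk 1 (remaining 184 GB)
148 GB → disk 1 (remaining 36 GB)
36 GB → disk 1 (remaining 0 GB)
184 GB → disk 2 (remaining 72 GB)
183 GB → disk 3 (remaining 73 GB)
27 GB → disk 2 (remaining 45 GB)
184 GB → disk 4 (remaining 72 GB)
145 GB → disk 5 (remaining 111 GB)
168 GB → disk 6 (remaining 88 GB)
21 GB → disk 2 (remaining 24 GB)
22 GB → disk 2 (remaining 2 GB)
75 GB → disk 5 (remaining 36 GB)
181 GB → disk 7 (remaining 75 GB)
Final disks: [46,26,148,36] [184,27,21,22] [183] [184] [145,75] [168] [181].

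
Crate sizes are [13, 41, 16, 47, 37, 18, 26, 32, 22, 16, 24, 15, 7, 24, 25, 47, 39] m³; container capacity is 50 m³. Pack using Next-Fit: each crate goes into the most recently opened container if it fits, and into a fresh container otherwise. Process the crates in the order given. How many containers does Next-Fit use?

12

Put 13 m³ in container 1; 37 m³ remain.
Put 41 m³ in container 2; 9 m³ remain.
Put 16 m³ in container 3; 34 m³ remain.
Put 47 m³ in container 4; 3 m³ remain.
Put 37 m³ in container 5; 13 m³ remain.
Put 18 m³ in container 6; 32 m³ remain.
Put 26 m³ in container 6; 6 m³ remain.
Put 32 m³ in container 7; 18 m³ remain.
Put 22 m³ in container 8; 28 m³ remain.
Put 16 m³ in container 8; 12 m³ remain.
Put 24 m³ in container 9; 26 m³ remain.
Put 15 m³ in container 9; 11 m³ remain.
Put 7 m³ in container 9; 4 m³ remain.
Put 24 m³ in container 10; 26 m³ remain.
Put 25 m³ in container 10; 1 m³ remain.
Put 47 m³ in container 11; 3 m³ remain.
Put 39 m³ in container 12; 11 m³ remain.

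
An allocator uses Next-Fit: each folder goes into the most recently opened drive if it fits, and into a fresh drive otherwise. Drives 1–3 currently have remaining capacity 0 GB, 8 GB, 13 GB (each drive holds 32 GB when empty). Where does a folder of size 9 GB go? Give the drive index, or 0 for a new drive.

Next-Fit only looks at drive 3, which has 13 GB free.
9 GB fits there.

3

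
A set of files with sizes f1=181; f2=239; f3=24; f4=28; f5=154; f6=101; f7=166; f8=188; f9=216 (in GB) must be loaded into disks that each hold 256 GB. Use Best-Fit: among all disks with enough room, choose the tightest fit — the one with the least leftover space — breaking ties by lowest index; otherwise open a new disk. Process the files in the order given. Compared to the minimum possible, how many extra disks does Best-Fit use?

Best-Fit: [181,24,28] [239] [154,101] [166] [188] [216] → 6 disks.
Total size 1297 GB; any packing needs at least ⌈1297/256⌉ = 6 disks.
So 6 is already optimal.

0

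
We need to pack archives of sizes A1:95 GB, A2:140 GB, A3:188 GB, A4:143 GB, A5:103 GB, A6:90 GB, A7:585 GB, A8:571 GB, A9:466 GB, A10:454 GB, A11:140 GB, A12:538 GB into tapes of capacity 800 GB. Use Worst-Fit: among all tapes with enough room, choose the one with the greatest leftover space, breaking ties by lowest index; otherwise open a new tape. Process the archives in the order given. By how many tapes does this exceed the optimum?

1

Worst-Fit: [95,140,188,143,103,90] [585] [571] [466] [454,140] [538] → 6 tapes.
Total size 3513 GB; any packing needs at least ⌈3513/800⌉ = 5 tapes.
An optimal packing achieves that bound: [585,188] [571,143] [538,140,103] [466,140,95,90] [454] → 5 tapes.
Excess: 6 − 5 = 1.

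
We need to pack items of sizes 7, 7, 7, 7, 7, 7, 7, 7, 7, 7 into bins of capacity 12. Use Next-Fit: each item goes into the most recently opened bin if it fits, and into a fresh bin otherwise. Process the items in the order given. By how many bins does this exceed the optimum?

0

Next-Fit: [7] [7] [7] [7] [7] [7] [7] [7] [7] [7] → 10 bins.
10 items exceed 6 (half the capacity), and no two of those can share a bin, so at least 10 bins are needed.
So 10 is already optimal.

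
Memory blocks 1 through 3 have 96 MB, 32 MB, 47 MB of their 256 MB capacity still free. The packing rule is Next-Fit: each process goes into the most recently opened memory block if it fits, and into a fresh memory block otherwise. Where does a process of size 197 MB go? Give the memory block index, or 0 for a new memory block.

0

Next-Fit only looks at memory block 3, which has 47 MB free.
197 MB does not fit, so a new memory block is opened.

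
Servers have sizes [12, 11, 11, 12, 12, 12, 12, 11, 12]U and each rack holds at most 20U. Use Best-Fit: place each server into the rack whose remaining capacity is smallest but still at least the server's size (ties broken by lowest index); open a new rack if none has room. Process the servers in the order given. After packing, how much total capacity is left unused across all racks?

75

Put 12U in rack 1; 8U remain.
Put 11U in rack 2; 9U remain.
Put 11U in rack 3; 9U remain.
Put 12U in rack 4; 8U remain.
Put 12U in rack 5; 8U remain.
Put 12U in rack 6; 8U remain.
Put 12U in rack 7; 8U remain.
Put 11U in rack 8; 9U remain.
Put 12U in rack 9; 8U remain.
9 racks × 20U = 180U; used 105U; unused 75U.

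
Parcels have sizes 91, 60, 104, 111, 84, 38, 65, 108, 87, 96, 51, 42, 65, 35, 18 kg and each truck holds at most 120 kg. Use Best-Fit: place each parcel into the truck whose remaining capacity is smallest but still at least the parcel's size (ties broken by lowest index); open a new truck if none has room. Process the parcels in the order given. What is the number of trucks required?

10

Put 91 kg in truck 1; 29 kg remain.
Put 60 kg in truck 2; 60 kg remain.
Put 104 kg in truck 3; 16 kg remain.
Put 111 kg in truck 4; 9 kg remain.
Put 84 kg in truck 5; 36 kg remain.
Put 38 kg in truck 2; 22 kg remain.
Put 65 kg in truck 6; 55 kg remain.
Put 108 kg in truck 7; 12 kg remain.
Put 87 kg in truck 8; 33 kg remain.
Put 96 kg in truck 9; 24 kg remain.
Put 51 kg in truck 6; 4 kg remain.
Put 42 kg in truck 10; 78 kg remain.
Put 65 kg in truck 10; 13 kg remain.
Put 35 kg in truck 5; 1 kg remain.
Put 18 kg in truck 2; 4 kg remain.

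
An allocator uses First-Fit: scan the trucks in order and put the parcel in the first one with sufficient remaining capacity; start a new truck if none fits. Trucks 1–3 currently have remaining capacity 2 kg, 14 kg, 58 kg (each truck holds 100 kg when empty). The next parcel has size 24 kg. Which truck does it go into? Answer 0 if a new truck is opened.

3

Trucks with room: truck 3 (58 kg).
The first with room is truck 3.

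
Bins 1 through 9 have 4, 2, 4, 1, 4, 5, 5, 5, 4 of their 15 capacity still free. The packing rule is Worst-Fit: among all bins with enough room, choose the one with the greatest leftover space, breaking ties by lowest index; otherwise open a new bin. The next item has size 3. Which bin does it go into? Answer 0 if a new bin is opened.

Bins with room: bin 1 (4), bin 3 (4), bin 5 (4), bin 6 (5), bin 7 (5), bin 8 (5), bin 9 (4).
Most room is bin 6 with 5 free.

6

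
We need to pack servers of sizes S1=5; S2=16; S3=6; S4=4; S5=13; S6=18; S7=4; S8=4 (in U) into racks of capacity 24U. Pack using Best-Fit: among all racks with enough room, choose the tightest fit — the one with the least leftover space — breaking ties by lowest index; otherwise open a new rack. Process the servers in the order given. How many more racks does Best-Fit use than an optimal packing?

1

Best-Fit: [5,16] [6,4,13] [18,4] [4] → 4 racks.
Total size 70U; any packing needs at least ⌈70/24⌉ = 3 racks.
An optimal packing achieves that bound: [18,6] [16,4,4] [13,5,4] → 3 racks.
Excess: 4 − 3 = 1.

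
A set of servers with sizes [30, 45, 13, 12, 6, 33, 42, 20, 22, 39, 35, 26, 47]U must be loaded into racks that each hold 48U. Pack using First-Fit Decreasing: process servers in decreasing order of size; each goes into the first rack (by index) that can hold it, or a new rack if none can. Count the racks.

9

Sorted descending: 47, 45, 42, 39, 35, 33, 30, 26, 22, 20, 13, 12, 6.
47U → rack 1 (remaining 1U)
45U → rack 2 (remaining 3U)
42U → rack 3 (remaining 6U)
39U → rack 4 (remaining 9U)
35U → rack 5 (remaining 13U)
33U → rack 6 (remaining 15U)
30U → rack 7 (remaining 18U)
26U → rack 8 (remaining 22U)
22U → rack 8 (remaining 0U)
20U → rack 9 (remaining 28U)
13U → rack 5 (remaining 0U)
12U → rack 6 (remaining 3U)
6U → rack 3 (remaining 0U)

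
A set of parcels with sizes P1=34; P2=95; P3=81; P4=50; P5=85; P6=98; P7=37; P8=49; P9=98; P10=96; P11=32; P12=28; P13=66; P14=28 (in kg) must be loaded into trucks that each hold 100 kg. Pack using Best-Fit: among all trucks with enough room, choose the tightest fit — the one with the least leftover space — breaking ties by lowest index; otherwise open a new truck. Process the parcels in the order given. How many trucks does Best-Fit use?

10 trucks

P1 (34 kg) → truck 1 (remaining 66 kg)
P2 (95 kg) → truck 2 (remaining 5 kg)
P3 (81 kg) → truck 3 (remaining 19 kg)
P4 (50 kg) → truck 1 (remaining 16 kg)
P5 (85 kg) → truck 4 (remaining 15 kg)
P6 (98 kg) → truck 5 (remaining 2 kg)
P7 (37 kg) → truck 6 (remaining 63 kg)
P8 (49 kg) → truck 6 (remaining 14 kg)
P9 (98 kg) → truck 7 (remaining 2 kg)
P10 (96 kg) → truck 8 (remaining 4 kg)
P11 (32 kg) → truck 9 (remaining 68 kg)
P12 (28 kg) → truck 9 (remaining 40 kg)
P13 (66 kg) → truck 10 (remaining 34 kg)
P14 (28 kg) → truck 10 (remaining 6 kg)
Final trucks: [34,50] [95] [81] [85] [98] [37,49] [98] [96] [32,28] [66,28].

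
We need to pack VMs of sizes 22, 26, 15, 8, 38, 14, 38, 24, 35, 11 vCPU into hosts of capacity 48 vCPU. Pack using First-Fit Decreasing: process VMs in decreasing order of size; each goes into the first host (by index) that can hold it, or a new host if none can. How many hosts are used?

Sorted descending: 38, 38, 35, 26, 24, 22, 15, 14, 11, 8.
Put 38 vCPU in host 1; 10 vCPU remain.
Put 38 vCPU in host 2; 10 vCPU remain.
Put 35 vCPU in host 3; 13 vCPU remain.
Put 26 vCPU in host 4; 22 vCPU remain.
Put 24 vCPU in host 5; 24 vCPU remain.
Put 22 vCPU in host 4; 0 vCPU remain.
Put 15 vCPU in host 5; 9 vCPU remain.
Put 14 vCPU in host 6; 34 vCPU remain.
Put 11 vCPU in host 3; 2 vCPU remain.
Put 8 vCPU in host 1; 2 vCPU remain.

6 hosts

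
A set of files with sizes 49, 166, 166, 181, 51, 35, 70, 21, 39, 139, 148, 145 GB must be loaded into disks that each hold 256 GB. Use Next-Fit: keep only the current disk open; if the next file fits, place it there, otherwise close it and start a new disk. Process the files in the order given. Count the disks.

7

disk 1: place 49 GB, 207 GB left
disk 1: place 166 GB, 41 GB left
disk 2: place 166 GB, 90 GB left
disk 3: place 181 GB, 75 GB left
disk 3: place 51 GB, 24 GB left
disk 4: place 35 GB, 221 GB left
disk 4: place 70 GB, 151 GB left
disk 4: place 21 GB, 130 GB left
disk 4: place 39 GB, 91 GB left
disk 5: place 139 GB, 117 GB left
disk 6: place 148 GB, 108 GB left
disk 7: place 145 GB, 111 GB left
Final disks: [49,166] [166] [181,51] [35,70,21,39] [139] [148] [145].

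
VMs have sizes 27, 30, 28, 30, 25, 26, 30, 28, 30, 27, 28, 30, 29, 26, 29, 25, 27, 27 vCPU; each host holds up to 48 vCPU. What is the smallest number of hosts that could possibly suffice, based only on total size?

11

Total size = 27 + 30 + 28 + 30 + 25 + 26 + 30 + 28 + 30 + 27 + 28 + 30 + 29 + 26 + 29 + 25 + 27 + 27 = 502 vCPU.
⌈502 / 48⌉ = 11.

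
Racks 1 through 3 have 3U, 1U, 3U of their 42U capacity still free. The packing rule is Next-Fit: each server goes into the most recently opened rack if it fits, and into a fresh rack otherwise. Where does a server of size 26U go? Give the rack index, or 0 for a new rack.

Next-Fit only looks at rack 3, which has 3U free.
26U does not fit, so a new rack is opened.

0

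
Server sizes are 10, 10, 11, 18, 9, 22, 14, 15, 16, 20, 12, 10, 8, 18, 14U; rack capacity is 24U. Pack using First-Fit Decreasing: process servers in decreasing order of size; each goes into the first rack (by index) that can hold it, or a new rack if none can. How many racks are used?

Sorted descending: 22, 20, 18, 18, 16, 15, 14, 14, 12, 11, 10, 10, 10, 9, 8.
Put 22U in rack 1; 2U remain.
Put 20U in rack 2; 4U remain.
Put 18U in rack 3; 6U remain.
Put 18U in rack 4; 6U remain.
Put 16U in rack 5; 8U remain.
Put 15U in rack 6; 9U remain.
Put 14U in rack 7; 10U remain.
Put 14U in rack 8; 10U remain.
Put 12U in rack 9; 12U remain.
Put 11U in rack 9; 1U remain.
Put 10U in rack 7; 0U remain.
Put 10U in rack 8; 0U remain.
Put 10U in rack 10; 14U remain.
Put 9U in rack 6; 0U remain.
Put 8U in rack 5; 0U remain.

10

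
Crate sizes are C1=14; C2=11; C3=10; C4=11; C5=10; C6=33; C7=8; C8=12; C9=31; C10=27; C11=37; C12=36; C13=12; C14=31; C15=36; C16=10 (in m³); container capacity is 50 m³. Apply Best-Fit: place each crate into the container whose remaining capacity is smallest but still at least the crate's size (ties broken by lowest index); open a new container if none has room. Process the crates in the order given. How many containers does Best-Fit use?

Put C1 (14 m³) in container 1; 36 m³ remain.
Put C2 (11 m³) in container 1; 25 m³ remain.
Put C3 (10 m³) in container 1; 15 m³ remain.
Put C4 (11 m³) in container 1; 4 m³ remain.
Put C5 (10 m³) in container 2; 40 m³ remain.
Put C6 (33 m³) in container 2; 7 m³ remain.
Put C7 (8 m³) in container 3; 42 m³ remain.
Put C8 (12 m³) in container 3; 30 m³ remain.
Put C9 (31 m³) in container 4; 19 m³ remain.
Put C10 (27 m³) in container 3; 3 m³ remain.
Put C11 (37 m³) in container 5; 13 m³ remain.
Put C12 (36 m³) in container 6; 14 m³ remain.
Put C13 (12 m³) in container 5; 1 m³ remain.
Put C14 (31 m³) in container 7; 19 m³ remain.
Put C15 (36 m³) in container 8; 14 m³ remain.
Put C16 (10 m³) in container 6; 4 m³ remain.

8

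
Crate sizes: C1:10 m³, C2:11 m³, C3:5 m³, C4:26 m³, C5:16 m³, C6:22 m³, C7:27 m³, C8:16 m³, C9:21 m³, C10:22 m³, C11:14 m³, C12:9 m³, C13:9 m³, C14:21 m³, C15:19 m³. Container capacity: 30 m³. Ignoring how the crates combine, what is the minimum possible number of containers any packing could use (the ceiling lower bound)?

Total size = 10 + 11 + 5 + 26 + 16 + 22 + 27 + 16 + 21 + 22 + 14 + 9 + 9 + 21 + 19 = 248 m³.
⌈248 / 30⌉ = 9.

9 containers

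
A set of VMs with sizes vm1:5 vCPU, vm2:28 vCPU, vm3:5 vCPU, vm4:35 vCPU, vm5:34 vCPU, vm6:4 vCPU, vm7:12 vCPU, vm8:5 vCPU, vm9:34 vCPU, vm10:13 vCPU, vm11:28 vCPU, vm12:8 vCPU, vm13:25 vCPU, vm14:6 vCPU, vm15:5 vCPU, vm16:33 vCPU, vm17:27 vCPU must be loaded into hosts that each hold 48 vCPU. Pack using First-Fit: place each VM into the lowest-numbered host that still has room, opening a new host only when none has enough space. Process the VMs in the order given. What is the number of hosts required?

8 hosts

host 1: place vm1 (5 vCPU), 43 vCPU left
host 1: place vm2 (28 vCPU), 15 vCPU left
host 1: place vm3 (5 vCPU), 10 vCPU left
host 2: place vm4 (35 vCPU), 13 vCPU left
host 3: place vm5 (34 vCPU), 14 vCPU left
host 1: place vm6 (4 vCPU), 6 vCPU left
host 2: place vm7 (12 vCPU), 1 vCPU left
host 1: place vm8 (5 vCPU), 1 vCPU left
host 4: place vm9 (34 vCPU), 14 vCPU left
host 3: place vm10 (13 vCPU), 1 vCPU left
host 5: place vm11 (28 vCPU), 20 vCPU left
host 4: place vm12 (8 vCPU), 6 vCPU left
host 6: place vm13 (25 vCPU), 23 vCPU left
host 4: place vm14 (6 vCPU), 0 vCPU left
host 5: place vm15 (5 vCPU), 15 vCPU left
host 7: place vm16 (33 vCPU), 15 vCPU left
host 8: place vm17 (27 vCPU), 21 vCPU left
Final hosts: [5,28,5,4,5] [35,12] [34,13] [34,8,6] [28,5] [25] [33] [27].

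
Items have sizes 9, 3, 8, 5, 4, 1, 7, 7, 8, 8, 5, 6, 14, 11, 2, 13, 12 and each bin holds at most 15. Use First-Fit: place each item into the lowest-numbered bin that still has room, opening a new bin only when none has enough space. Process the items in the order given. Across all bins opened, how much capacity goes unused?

27

Put 9 in bin 1; 6 remain.
Put 3 in bin 1; 3 remain.
Put 8 in bin 2; 7 remain.
Put 5 in bin 2; 2 remain.
Put 4 in bin 3; 11 remain.
Put 1 in bin 1; 2 remain.
Put 7 in bin 3; 4 remain.
Put 7 in bin 4; 8 remain.
Put 8 in bin 4; 0 remain.
Put 8 in bin 5; 7 remain.
Put 5 in bin 5; 2 remain.
Put 6 in bin 6; 9 remain.
Put 14 in bin 7; 1 remain.
Put 11 in bin 8; 4 remain.
Put 2 in bin 1; 0 remain.
Put 13 in bin 9; 2 remain.
Put 12 in bin 10; 3 remain.
10 bins × 15 = 150; used 123; unused 27.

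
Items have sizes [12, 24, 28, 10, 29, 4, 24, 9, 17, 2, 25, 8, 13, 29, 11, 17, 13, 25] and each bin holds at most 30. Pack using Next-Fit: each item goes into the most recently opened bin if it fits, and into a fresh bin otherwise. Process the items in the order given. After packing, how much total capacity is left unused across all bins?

90

bin 1: place 12, 18 left
bin 2: place 24, 6 left
bin 3: place 28, 2 left
bin 4: place 10, 20 left
bin 5: place 29, 1 left
bin 6: place 4, 26 left
bin 6: place 24, 2 left
bin 7: place 9, 21 left
bin 7: place 17, 4 left
bin 7: place 2, 2 left
bin 8: place 25, 5 left
bin 9: place 8, 22 left
bin 9: place 13, 9 left
bin 10: place 29, 1 left
bin 11: place 11, 19 left
bin 11: place 17, 2 left
bin 12: place 13, 17 left
bin 13: place 25, 5 left
13 bins × 30 = 390; used 300; unused 90.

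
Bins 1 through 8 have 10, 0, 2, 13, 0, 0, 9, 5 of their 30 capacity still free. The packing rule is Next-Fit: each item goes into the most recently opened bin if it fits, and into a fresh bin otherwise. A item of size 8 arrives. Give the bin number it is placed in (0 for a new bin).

0

Next-Fit only looks at bin 8, which has 5 free.
8 does not fit, so a new bin is opened.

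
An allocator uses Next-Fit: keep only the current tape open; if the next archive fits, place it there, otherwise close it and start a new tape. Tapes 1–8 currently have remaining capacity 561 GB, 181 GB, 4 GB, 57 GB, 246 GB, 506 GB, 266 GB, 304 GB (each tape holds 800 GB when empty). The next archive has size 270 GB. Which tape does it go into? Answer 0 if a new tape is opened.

Next-Fit only looks at tape 8, which has 304 GB free.
270 GB fits there.

8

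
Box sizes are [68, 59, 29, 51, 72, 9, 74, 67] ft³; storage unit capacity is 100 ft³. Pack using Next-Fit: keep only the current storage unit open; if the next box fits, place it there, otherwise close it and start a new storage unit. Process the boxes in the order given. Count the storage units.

Put 68 ft³ in storage unit 1; 32 ft³ remain.
Put 59 ft³ in storage unit 2; 41 ft³ remain.
Put 29 ft³ in storage unit 2; 12 ft³ remain.
Put 51 ft³ in storage unit 3; 49 ft³ remain.
Put 72 ft³ in storage unit 4; 28 ft³ remain.
Put 9 ft³ in storage unit 4; 19 ft³ remain.
Put 74 ft³ in storage unit 5; 26 ft³ remain.
Put 67 ft³ in storage unit 6; 33 ft³ remain.

6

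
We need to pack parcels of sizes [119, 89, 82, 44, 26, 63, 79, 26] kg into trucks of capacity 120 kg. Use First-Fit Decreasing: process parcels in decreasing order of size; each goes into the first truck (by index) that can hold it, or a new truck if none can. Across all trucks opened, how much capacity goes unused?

Sorted descending: 119, 89, 82, 79, 63, 44, 26, 26.
truck 1: place 119 kg, 1 kg left
truck 2: place 89 kg, 31 kg left
truck 3: place 82 kg, 38 kg left
truck 4: place 79 kg, 41 kg left
truck 5: place 63 kg, 57 kg left
truck 5: place 44 kg, 13 kg left
truck 2: place 26 kg, 5 kg left
truck 3: place 26 kg, 12 kg left
5 trucks × 120 kg = 600 kg; used 528 kg; unused 72 kg.

72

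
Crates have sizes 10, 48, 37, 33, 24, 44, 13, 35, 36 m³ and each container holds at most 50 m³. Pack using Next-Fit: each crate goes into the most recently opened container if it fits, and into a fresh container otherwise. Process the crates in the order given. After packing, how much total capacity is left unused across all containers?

Put 10 m³ in container 1; 40 m³ remain.
Put 48 m³ in container 2; 2 m³ remain.
Put 37 m³ in container 3; 13 m³ remain.
Put 33 m³ in container 4; 17 m³ remain.
Put 24 m³ in container 5; 26 m³ remain.
Put 44 m³ in container 6; 6 m³ remain.
Put 13 m³ in container 7; 37 m³ remain.
Put 35 m³ in container 7; 2 m³ remain.
Put 36 m³ in container 8; 14 m³ remain.
8 containers × 50 m³ = 400 m³; used 280 m³; unused 120 m³.

120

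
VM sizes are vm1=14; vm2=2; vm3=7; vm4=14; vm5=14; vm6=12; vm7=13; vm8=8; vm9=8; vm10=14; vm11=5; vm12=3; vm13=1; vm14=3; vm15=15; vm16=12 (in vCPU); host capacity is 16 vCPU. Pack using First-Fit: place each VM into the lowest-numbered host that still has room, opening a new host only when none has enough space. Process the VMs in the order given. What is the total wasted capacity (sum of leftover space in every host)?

host 1: place vm1 (14 vCPU), 2 vCPU left
host 1: place vm2 (2 vCPU), 0 vCPU left
host 2: place vm3 (7 vCPU), 9 vCPU left
host 3: place vm4 (14 vCPU), 2 vCPU left
host 4: place vm5 (14 vCPU), 2 vCPU left
host 5: place vm6 (12 vCPU), 4 vCPU left
host 6: place vm7 (13 vCPU), 3 vCPU left
host 2: place vm8 (8 vCPU), 1 vCPU left
host 7: place vm9 (8 vCPU), 8 vCPU left
host 8: place vm10 (14 vCPU), 2 vCPU left
host 7: place vm11 (5 vCPU), 3 vCPU left
host 5: place vm12 (3 vCPU), 1 vCPU left
host 2: place vm13 (1 vCPU), 0 vCPU left
host 6: place vm14 (3 vCPU), 0 vCPU left
host 9: place vm15 (15 vCPU), 1 vCPU left
host 10: place vm16 (12 vCPU), 4 vCPU left
10 hosts × 16 vCPU = 160 vCPU; used 145 vCPU; unused 15 vCPU.

15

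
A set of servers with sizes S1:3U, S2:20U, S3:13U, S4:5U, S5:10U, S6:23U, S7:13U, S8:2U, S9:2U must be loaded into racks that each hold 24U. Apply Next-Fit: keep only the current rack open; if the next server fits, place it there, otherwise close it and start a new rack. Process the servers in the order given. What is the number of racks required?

rack 1: place S1 (3U), 21U left
rack 1: place S2 (20U), 1U left
rack 2: place S3 (13U), 11U left
rack 2: place S4 (5U), 6U left
rack 3: place S5 (10U), 14U left
rack 4: place S6 (23U), 1U left
rack 5: place S7 (13U), 11U left
rack 5: place S8 (2U), 9U left
rack 5: place S9 (2U), 7U left

5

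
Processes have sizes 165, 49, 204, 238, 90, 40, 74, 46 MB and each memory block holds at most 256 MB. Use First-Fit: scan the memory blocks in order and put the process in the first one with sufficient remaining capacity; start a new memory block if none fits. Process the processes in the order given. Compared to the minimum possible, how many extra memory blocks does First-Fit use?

First-Fit: [165,49,40] [204,46] [238] [90,74] → 4 memory blocks.
Total size 906 MB; any packing needs at least ⌈906/256⌉ = 4 memory blocks.
So 4 is already optimal.

0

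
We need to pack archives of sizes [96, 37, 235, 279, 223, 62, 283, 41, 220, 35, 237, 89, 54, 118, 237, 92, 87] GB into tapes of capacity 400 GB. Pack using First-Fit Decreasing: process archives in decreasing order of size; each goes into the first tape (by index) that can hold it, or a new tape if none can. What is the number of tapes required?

Sorted descending: 283, 279, 237, 237, 235, 223, 220, 118, 96, 92, 89, 87, 62, 54, 41, 37, 35.
Put 283 GB in tape 1; 117 GB remain.
Put 279 GB in tape 2; 121 GB remain.
Put 237 GB in tape 3; 163 GB remain.
Put 237 GB in tape 4; 163 GB remain.
Put 235 GB in tape 5; 165 GB remain.
Put 223 GB in tape 6; 177 GB remain.
Put 220 GB in tape 7; 180 GB remain.
Put 118 GB in tape 2; 3 GB remain.
Put 96 GB in tape 1; 21 GB remain.
Put 92 GB in tape 3; 71 GB remain.
Put 89 GB in tape 4; 74 GB remain.
Put 87 GB in tape 5; 78 GB remain.
Put 62 GB in tape 3; 9 GB remain.
Put 54 GB in tape 4; 20 GB remain.
Put 41 GB in tape 5; 37 GB remain.
Put 37 GB in tape 5; 0 GB remain.
Put 35 GB in tape 6; 142 GB remain.

7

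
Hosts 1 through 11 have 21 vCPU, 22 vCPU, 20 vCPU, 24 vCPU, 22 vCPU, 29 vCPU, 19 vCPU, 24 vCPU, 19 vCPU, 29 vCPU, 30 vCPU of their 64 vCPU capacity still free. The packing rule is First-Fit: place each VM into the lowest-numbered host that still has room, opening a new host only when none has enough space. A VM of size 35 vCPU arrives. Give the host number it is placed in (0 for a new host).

No host has ≥ 35 vCPU free, so a new host is opened.

0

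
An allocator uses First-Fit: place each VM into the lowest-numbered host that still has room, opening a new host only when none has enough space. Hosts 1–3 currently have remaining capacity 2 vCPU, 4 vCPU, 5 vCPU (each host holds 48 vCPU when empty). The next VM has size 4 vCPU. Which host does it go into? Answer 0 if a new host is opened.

Hosts with room: host 2 (4 vCPU), host 3 (5 vCPU).
The first with room is host 2.

2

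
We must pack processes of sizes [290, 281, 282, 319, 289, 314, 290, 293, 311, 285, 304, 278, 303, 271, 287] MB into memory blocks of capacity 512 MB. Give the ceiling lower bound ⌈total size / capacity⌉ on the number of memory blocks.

Total size = 290 + 281 + 282 + 319 + 289 + 314 + 290 + 293 + 311 + 285 + 304 + 278 + 303 + 271 + 287 = 4397 MB.
⌈4397 / 512⌉ = 9.

9 memory blocks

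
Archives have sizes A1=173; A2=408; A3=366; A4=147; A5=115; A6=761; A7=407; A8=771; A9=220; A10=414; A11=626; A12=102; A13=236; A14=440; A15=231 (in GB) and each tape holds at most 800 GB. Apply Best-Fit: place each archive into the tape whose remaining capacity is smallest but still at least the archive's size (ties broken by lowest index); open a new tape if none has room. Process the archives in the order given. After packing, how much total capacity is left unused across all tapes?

983

tape 1: place A1 (173 GB), 627 GB left
tape 1: place A2 (408 GB), 219 GB left
tape 2: place A3 (366 GB), 434 GB left
tape 1: place A4 (147 GB), 72 GB left
tape 2: place A5 (115 GB), 319 GB left
tape 3: place A6 (761 GB), 39 GB left
tape 4: place A7 (407 GB), 393 GB left
tape 5: place A8 (771 GB), 29 GB left
tape 2: place A9 (220 GB), 99 GB left
tape 6: place A10 (414 GB), 386 GB left
tape 7: place A11 (626 GB), 174 GB left
tape 7: place A12 (102 GB), 72 GB left
tape 6: place A13 (236 GB), 150 GB left
tape 8: place A14 (440 GB), 360 GB left
tape 8: place A15 (231 GB), 129 GB left
8 tapes × 800 GB = 6400 GB; used 5417 GB; unused 983 GB.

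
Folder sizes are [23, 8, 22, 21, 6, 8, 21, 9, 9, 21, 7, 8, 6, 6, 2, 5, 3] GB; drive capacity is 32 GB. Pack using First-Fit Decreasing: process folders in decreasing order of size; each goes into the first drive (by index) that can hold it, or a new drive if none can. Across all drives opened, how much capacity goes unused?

Sorted descending: 23, 22, 21, 21, 21, 9, 9, 8, 8, 8, 7, 6, 6, 6, 5, 3, 2.
drive 1: place 23 GB, 9 GB left
drive 2: place 22 GB, 10 GB left
drive 3: place 21 GB, 11 GB left
drive 4: place 21 GB, 11 GB left
drive 5: place 21 GB, 11 GB left
drive 1: place 9 GB, 0 GB left
drive 2: place 9 GB, 1 GB left
drive 3: place 8 GB, 3 GB left
drive 4: place 8 GB, 3 GB left
drive 5: place 8 GB, 3 GB left
drive 6: place 7 GB, 25 GB left
drive 6: place 6 GB, 19 GB left
drive 6: place 6 GB, 13 GB left
drive 6: place 6 GB, 7 GB left
drive 6: place 5 GB, 2 GB left
drive 3: place 3 GB, 0 GB left
drive 4: place 2 GB, 1 GB left
6 drives × 32 GB = 192 GB; used 185 GB; unused 7 GB.

7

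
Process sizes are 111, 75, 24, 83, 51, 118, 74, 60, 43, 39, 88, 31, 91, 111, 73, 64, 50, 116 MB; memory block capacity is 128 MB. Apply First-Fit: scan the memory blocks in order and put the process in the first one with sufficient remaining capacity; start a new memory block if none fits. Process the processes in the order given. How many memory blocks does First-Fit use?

12 memory blocks

111 MB → memory block 1 (remaining 17 MB)
75 MB → memory block 2 (remaining 53 MB)
24 MB → memory block 2 (remaining 29 MB)
83 MB → memory block 3 (remaining 45 MB)
51 MB → memory block 4 (remaining 77 MB)
118 MB → memory block 5 (remaining 10 MB)
74 MB → memory block 4 (remaining 3 MB)
60 MB → memory block 6 (remaining 68 MB)
43 MB → memory block 3 (remaining 2 MB)
39 MB → memory block 6 (remaining 29 MB)
88 MB → memory block 7 (remaining 40 MB)
31 MB → memory block 7 (remaining 9 MB)
91 MB → memory block 8 (remaining 37 MB)
111 MB → memory block 9 (remaining 17 MB)
73 MB → memory block 10 (remaining 55 MB)
64 MB → memory block 11 (remaining 64 MB)
50 MB → memory block 10 (remaining 5 MB)
116 MB → memory block 12 (remaining 12 MB)
Final memory blocks: [111] [75,24] [83,43] [51,74] [118] [60,39] [88,31] [91] [111] [73,50] [64] [116].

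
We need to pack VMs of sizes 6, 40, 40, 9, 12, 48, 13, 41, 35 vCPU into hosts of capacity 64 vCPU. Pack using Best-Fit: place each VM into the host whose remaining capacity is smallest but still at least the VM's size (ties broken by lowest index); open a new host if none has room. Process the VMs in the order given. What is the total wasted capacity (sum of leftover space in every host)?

76

Put 6 vCPU in host 1; 58 vCPU remain.
Put 40 vCPU in host 1; 18 vCPU remain.
Put 40 vCPU in host 2; 24 vCPU remain.
Put 9 vCPU in host 1; 9 vCPU remain.
Put 12 vCPU in host 2; 12 vCPU remain.
Put 48 vCPU in host 3; 16 vCPU remain.
Put 13 vCPU in host 3; 3 vCPU remain.
Put 41 vCPU in host 4; 23 vCPU remain.
Put 35 vCPU in host 5; 29 vCPU remain.
5 hosts × 64 vCPU = 320 vCPU; used 244 vCPU; unused 76 vCPU.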